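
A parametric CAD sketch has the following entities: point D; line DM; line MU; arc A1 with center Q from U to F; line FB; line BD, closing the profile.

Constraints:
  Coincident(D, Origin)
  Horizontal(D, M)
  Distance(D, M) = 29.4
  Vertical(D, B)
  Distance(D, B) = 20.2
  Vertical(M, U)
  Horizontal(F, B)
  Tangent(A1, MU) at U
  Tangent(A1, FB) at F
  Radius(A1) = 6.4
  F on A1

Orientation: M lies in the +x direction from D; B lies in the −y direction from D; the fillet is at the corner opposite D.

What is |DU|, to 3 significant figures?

32.5

D is at the origin; DM is horizontal with |DM| = 29.4 and M on the +x side, so M = (29.4, 0.00). DB is vertical with |DB| = 20.2 and B on the −y side, so B = (0.00, -20.2). The virtual corner opposite D is at (29.4, -20.2). Tangency of A1 to MU means the radius QU is perpendicular to MU and the tangent condition forces QF to be normal to FB, with radius 6.4, so the center Q sits 6.4 in from both sides at Q = (23.0, -13.8). That places the tangent points at U = (29.4, -13.8) on MU and F = (23.0, -20.2) on FB. Then |DU| = |U − D| = 32.5.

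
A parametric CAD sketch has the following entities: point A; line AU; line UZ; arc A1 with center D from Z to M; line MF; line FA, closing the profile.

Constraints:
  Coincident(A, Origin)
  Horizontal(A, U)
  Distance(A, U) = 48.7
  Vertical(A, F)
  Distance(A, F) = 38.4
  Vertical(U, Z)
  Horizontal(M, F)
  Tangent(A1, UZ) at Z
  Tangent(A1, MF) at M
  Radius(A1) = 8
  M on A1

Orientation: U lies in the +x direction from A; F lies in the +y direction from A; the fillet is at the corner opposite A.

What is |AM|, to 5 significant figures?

55.956

A is at the origin; AU is horizontal with |AU| = 48.7 and U on the +x side, so U = (48.700, 0.0000). A and F share the same x with |AF| = 38.4 and F on the +y side, so F = (0.0000, 38.400). The virtual corner opposite A is at (48.700, 38.400). A1 meets UZ tangentially, so DZ is at right angles to UZ and the tangent condition forces DM to be normal to MF, with radius 8.0, so the center D sits 8.0 in from both sides at D = (40.700, 30.400). That places the tangent points at Z = (48.700, 30.400) on UZ and M = (40.700, 38.400) on MF. Then |AM| = |M − A| = 55.956.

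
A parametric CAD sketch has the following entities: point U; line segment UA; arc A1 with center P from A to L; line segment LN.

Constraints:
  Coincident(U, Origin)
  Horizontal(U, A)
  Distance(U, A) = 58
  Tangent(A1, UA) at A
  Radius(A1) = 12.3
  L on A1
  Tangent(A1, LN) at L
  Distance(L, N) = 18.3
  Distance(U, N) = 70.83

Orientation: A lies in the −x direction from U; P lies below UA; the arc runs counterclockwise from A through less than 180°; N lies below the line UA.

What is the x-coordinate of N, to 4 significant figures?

-62.16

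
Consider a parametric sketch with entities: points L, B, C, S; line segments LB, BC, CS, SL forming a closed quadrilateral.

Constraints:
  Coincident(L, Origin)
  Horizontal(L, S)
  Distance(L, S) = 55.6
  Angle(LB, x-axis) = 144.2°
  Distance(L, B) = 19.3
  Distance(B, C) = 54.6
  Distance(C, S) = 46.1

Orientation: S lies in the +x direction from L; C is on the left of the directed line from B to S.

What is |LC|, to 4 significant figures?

50.13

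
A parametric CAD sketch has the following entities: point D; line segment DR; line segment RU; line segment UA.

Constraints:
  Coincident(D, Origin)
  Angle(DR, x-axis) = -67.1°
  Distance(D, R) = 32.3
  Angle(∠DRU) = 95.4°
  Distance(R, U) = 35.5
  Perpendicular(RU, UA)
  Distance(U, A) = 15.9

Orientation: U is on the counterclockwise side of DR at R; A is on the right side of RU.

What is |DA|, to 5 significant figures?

61.602

D is at the origin; DR runs at -67.1° with length 32.3, so R = 32.3·(cos -67.1°, sin -67.1°) = (12.569, -29.754). ∠DRU = 95.4°, so RU runs at -67.1° + (180° − 95.4°) = 17.500° from the x-axis; with |RU| = 35.5, U = R + 35.5·(cos 17.500°, sin 17.500°) = (46.426, -19.079). RU ⟂ UA; with |UA| = 15.9 on the right of RU, A = U + 15.9·(0.30071, -0.95372) = (51.207, -34.243). Then |DA| = |A − D| = 61.602.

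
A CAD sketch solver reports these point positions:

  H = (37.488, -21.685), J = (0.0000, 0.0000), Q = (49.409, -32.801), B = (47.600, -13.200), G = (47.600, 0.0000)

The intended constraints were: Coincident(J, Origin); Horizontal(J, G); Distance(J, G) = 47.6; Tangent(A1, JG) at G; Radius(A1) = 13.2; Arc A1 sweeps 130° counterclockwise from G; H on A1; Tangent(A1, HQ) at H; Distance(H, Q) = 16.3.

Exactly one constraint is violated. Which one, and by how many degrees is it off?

Tangent(A1, HQ) at H — off by 7.00°.

J = (0.00, 0.00) ✓; J.y = 0.00, G.y = 0.00 ✓; |JG| = 47.60 ✓; ∠(BG, GJ) = 90.00° ✓; |BG| = 13.20 ✓; bearing(B→H) − bearing(B→G) = 130.0° ✓; |BH| = 13.20 ✓; ∠(BH, HQ) = 83.00° ✗; |HQ| = 16.30 ✓.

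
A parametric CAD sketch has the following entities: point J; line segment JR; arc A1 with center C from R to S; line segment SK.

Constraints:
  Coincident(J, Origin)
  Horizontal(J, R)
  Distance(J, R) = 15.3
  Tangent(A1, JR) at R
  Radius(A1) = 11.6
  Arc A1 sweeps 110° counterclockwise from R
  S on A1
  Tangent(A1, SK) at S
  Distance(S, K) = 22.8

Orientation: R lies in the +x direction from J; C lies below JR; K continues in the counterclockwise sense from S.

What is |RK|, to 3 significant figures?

37.1

J is at the origin; J and R share the same y with |JR| = 15.3 and R on the +x side, so R = (15.3, 0.00). A1 meets JR tangentially, so CR is at right angles to JR, so C = R + (0, -11.6) = (15.3, -11.6). On A1, R sits at bearing 90° from C; a 110° counterclockwise sweep puts S at bearing 200°, so S = C + 11.6·(cos 200°, sin 200°) = (4.40, -15.6). A1 meets SK tangentially, so CS is at right angles to SK, so SK runs along (−sin 200°, cos 200°); with |SK| = 22.8, K = (12.2, -37.0). Then |RK| = |K − R| = 37.1.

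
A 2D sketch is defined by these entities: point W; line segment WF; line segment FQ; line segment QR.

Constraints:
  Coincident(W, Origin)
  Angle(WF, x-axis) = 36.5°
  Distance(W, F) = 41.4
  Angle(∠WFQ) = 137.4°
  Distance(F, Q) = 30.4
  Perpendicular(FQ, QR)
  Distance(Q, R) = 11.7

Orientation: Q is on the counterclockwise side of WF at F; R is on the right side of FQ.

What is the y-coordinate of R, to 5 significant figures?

52.265

W is at the origin; WF runs at 36.5° with length 41.4, so F = 41.4·(cos 36.5°, sin 36.5°) = (33.280, 24.626). ∠WFQ = 137.4°, so FQ runs at 36.5° + (180° − 137.4°) = 79.100° from the x-axis; with |FQ| = 30.4, Q = F + 30.4·(cos 79.100°, sin 79.100°) = (39.028, 54.477). FQ is perpendicular to QR; with |QR| = 11.7 on the right of FQ, R = Q + 11.7·(0.98196, -0.18910) = (50.517, 52.265). So R.y = 52.265.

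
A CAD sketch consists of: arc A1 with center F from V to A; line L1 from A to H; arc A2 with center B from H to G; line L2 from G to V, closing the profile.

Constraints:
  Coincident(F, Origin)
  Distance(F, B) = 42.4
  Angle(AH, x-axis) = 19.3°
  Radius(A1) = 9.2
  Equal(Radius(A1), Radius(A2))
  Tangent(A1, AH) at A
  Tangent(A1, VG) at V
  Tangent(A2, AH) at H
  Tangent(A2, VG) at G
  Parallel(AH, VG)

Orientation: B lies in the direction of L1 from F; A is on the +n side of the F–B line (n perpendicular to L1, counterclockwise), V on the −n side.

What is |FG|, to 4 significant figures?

43.39

Tangency of A1 to both parallel lines with radius 9.2 puts A and V at F ± 9.2·n: A = (-3.041, 8.683), V = (3.041, -8.683). Equal radii place H and G the same way about B: H = B + 9.2·n = (36.98, 22.70), G = B − 9.2·n = (43.06, 5.331). Then |FG| = |G − F| = 43.39.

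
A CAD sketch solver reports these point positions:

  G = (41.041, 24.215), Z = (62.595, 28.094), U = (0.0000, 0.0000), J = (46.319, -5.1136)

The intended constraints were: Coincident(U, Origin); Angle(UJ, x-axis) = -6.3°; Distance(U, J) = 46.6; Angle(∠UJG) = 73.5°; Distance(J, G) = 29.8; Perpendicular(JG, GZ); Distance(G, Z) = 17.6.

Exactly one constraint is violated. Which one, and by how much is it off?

Distance(G, Z) = 17.6 — off by 4.30.

U = (0.00, 0.00) ✓; UJ at -6.300° ✓; |UJ| = 46.60 ✓; ∠UJG = 73.50° ✓; |JG| = 29.80 ✓; ∠(JG, GZ) = 90.00° ✓; |GZ| = 21.90 ✗.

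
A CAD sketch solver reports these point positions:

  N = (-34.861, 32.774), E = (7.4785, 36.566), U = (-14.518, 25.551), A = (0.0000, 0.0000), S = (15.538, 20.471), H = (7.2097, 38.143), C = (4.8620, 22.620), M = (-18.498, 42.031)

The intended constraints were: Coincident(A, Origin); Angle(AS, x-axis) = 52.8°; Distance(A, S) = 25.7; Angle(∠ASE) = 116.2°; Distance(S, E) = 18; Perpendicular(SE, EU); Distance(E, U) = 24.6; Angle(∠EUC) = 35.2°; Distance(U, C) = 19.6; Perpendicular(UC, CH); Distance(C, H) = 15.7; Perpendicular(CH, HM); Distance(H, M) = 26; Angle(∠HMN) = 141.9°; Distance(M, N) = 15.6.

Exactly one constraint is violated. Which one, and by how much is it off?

Distance(M, N) = 15.6 — off by 3.20.

A = (0.00, 0.00) ✓; AS at 52.80° ✓; |AS| = 25.70 ✓; ∠ASE = 116.2° ✓; |SE| = 18.00 ✓; ∠(SE, EU) = 90.00° ✓; |EU| = 24.60 ✓; ∠EUC = 35.20° ✓; |UC| = 19.60 ✓; ∠(UC, CH) = 90.00° ✓; |CH| = 15.70 ✓; ∠(CH, HM) = 90.00° ✓; |HM| = 26.00 ✓; ∠HMN = 141.9° ✓; |MN| = 18.80 ✗.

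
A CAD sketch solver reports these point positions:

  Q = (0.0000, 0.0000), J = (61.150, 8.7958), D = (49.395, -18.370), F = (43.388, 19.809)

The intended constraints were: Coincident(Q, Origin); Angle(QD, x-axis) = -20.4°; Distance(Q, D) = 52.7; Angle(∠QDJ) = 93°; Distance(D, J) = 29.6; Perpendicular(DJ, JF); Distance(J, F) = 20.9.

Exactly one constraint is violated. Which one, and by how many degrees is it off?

Perpendicular(DJ, JF) — off by 8.40°.

Q = (0.00, 0.00) ✓; QD at -20.40° ✓; |QD| = 52.70 ✓; ∠QDJ = 93.00° ✓; |DJ| = 29.60 ✓; ∠(DJ, JF) = 81.60° ✗; |JF| = 20.90 ✓.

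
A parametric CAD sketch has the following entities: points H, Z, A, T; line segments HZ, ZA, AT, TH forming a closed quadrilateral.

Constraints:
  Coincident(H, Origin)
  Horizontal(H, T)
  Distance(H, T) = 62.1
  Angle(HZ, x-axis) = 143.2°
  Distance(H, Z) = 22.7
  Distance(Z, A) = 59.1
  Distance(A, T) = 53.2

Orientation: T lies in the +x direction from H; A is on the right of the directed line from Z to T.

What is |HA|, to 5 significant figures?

37.412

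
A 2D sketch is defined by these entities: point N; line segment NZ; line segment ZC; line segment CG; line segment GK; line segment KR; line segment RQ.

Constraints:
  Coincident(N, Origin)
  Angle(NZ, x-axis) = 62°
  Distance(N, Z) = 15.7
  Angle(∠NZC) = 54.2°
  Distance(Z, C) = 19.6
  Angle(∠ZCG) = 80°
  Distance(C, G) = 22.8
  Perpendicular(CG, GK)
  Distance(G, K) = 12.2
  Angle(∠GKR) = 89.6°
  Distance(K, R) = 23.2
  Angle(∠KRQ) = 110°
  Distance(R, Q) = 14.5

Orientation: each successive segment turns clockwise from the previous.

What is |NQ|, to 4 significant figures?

21.87

∠GKR = 89.6° gives KR at 15.80° from the x-axis; with |KR| = 23.2, R = (13.05, 7.948). ∠KRQ = 110.0° gives RQ at -54.20° from the x-axis; with |RQ| = 14.5, Q = (21.53, -3.813). Then |NQ| = |Q − N| = 21.87.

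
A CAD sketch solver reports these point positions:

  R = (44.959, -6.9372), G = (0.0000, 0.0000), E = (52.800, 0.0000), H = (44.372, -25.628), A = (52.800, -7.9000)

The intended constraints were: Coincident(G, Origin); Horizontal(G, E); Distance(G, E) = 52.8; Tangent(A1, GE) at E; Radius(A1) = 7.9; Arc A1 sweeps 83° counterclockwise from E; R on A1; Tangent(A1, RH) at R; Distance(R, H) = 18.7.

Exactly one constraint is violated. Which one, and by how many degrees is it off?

Tangent(A1, RH) at R — off by 5.20°.

G = (0.00, 0.00) ✓; G.y = 0.00, E.y = 0.00 ✓; |GE| = 52.80 ✓; ∠(AE, EG) = 90.00° ✓; |AE| = 7.900 ✓; bearing(A→R) − bearing(A→E) = 83.00° ✓; |AR| = 7.900 ✓; ∠(AR, RH) = 84.80° ✗; |RH| = 18.70 ✓.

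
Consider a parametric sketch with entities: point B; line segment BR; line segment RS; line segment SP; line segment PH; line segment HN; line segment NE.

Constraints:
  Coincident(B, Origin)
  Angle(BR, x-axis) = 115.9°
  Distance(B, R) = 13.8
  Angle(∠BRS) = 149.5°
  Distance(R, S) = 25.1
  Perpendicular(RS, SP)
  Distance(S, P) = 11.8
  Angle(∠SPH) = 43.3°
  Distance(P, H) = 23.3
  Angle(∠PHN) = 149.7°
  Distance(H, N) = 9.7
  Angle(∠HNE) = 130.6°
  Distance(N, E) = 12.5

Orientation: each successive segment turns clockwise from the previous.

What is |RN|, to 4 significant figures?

16.17

B is at the origin; BR runs at 115.9° with length 13.8, so R = (-6.028, 12.41). ∠BRS = 149.5° gives RS at 85.40° from the x-axis; with |RS| = 25.1, S = (-4.015, 37.43). RS is perpendicular to SP, so SP runs at -4.600°; with |SP| = 11.8, P = (7.747, 36.49). ∠SPH = 43.3° gives PH at -141.3° from the x-axis; with |PH| = 23.3, H = (-10.44, 21.92). ∠PHN = 149.7° gives HN at -171.6° from the x-axis; with |HN| = 9.7, N = (-20.03, 20.50). Then |RN| = |N − R| = 16.17.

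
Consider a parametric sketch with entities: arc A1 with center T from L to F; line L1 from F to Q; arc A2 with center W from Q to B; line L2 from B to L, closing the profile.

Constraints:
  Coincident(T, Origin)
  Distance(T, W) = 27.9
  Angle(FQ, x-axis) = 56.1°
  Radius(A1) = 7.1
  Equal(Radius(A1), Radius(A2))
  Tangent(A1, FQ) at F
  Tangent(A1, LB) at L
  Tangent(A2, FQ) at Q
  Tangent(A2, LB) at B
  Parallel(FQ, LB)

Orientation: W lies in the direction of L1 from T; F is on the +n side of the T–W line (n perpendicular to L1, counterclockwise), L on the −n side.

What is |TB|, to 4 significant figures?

28.79

The slot axis is L1's direction at 56.1°, so u = (cos 56.1°, sin 56.1°) = (0.5577, 0.8300) and n = (−sin 56.1°, cos 56.1°) = (-0.8300, 0.5577). T is at the origin and W lies 27.9 along u from T, so W = 27.9·u = (15.56, 23.16). Tangency of A1 to both parallel lines with radius 7.1 puts F and L at T ± 7.1·n: F = (-5.893, 3.960), L = (5.893, -3.960). Equal radii place Q and B the same way about W: Q = W + 7.1·n = (9.668, 27.12), B = W − 7.1·n = (21.45, 19.20). Then |TB| = |B − T| = 28.79.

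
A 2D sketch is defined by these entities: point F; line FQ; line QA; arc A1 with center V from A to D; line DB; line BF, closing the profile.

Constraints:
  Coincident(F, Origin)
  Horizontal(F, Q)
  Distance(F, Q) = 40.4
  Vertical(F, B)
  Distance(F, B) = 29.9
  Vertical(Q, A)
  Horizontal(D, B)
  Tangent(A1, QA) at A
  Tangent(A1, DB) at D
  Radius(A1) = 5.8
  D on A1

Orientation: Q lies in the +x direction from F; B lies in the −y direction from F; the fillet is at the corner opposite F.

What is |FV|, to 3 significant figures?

42.2

F and B share the same x with |FB| = 29.9 and B on the −y side, so B = (0.00, -29.9). The virtual corner opposite F is at (40.4, -29.9). A1 meets QA tangentially, so VA is at right angles to QA and A1 meets DB tangentially, so VD is at right angles to DB, with radius 5.8, so the center V sits 5.8 in from both sides at V = (34.6, -24.1). Then |FV| = |V − F| = 42.2.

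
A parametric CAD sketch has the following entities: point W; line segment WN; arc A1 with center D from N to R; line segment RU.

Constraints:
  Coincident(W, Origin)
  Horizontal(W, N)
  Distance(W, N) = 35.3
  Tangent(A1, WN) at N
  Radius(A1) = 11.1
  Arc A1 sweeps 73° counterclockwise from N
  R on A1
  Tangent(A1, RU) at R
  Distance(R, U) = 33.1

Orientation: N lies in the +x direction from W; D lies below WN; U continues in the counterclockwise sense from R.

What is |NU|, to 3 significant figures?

44.4

W is at the origin; WN is horizontal with |WN| = 35.3 and N on the +x side, so N = (35.3, 0.00). A1 meets WN tangentially, so DN is at right angles to WN, so D = N + (0, -11.1) = (35.3, -11.1). On A1, N sits at bearing 90° from D; a 73° counterclockwise sweep puts R at bearing 163°, so R = D + 11.1·(cos 163°, sin 163°) = (24.7, -7.85). The tangent condition forces DR to be normal to RU, so RU runs along (−sin 163°, cos 163°); with |RU| = 33.1, U = (15.0, -39.5). Then |NU| = |U − N| = 44.4.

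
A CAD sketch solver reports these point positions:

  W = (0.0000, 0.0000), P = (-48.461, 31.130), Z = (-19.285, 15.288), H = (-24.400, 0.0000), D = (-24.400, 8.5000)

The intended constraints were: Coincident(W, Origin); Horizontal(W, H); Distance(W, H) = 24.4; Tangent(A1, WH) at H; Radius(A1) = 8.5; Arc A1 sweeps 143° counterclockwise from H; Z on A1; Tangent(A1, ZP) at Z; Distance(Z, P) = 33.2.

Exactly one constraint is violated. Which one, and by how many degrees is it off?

Tangent(A1, ZP) at Z — off by 8.50°.

W = (0.00, 0.00) ✓; W.y = 0.00, H.y = 0.00 ✓; |WH| = 24.40 ✓; ∠(DH, HW) = 90.00° ✓; |DH| = 8.500 ✓; bearing(D→Z) − bearing(D→H) = 143.0° ✓; |DZ| = 8.499 ✓; ∠(DZ, ZP) = 81.50° ✗; |ZP| = 33.20 ✓.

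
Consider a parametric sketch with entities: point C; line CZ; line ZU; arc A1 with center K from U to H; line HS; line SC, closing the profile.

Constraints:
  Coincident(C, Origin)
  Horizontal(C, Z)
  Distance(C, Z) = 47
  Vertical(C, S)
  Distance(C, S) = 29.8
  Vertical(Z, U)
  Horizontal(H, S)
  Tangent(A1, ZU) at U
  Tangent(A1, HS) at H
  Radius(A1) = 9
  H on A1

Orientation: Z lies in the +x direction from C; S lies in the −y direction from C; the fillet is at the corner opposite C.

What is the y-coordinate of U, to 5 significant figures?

-20.800

C is at the origin; C and Z share the same y with |CZ| = 47.0 and Z on the +x side, so Z = (47.000, 0.0000). C and S share the same x with |CS| = 29.8 and S on the −y side, so S = (0.0000, -29.800). The virtual corner opposite C is at (47.000, -29.800). Tangency of A1 to ZU means the radius KU is perpendicular to ZU and since A1 is tangent to HS there, KH ⟂ HS, with radius 9.0, so the center K sits 9.0 in from both sides at K = (38.000, -20.800). That places the tangent points at U = (47.000, -20.800) on ZU and H = (38.000, -29.800) on HS. So U.y = -20.800.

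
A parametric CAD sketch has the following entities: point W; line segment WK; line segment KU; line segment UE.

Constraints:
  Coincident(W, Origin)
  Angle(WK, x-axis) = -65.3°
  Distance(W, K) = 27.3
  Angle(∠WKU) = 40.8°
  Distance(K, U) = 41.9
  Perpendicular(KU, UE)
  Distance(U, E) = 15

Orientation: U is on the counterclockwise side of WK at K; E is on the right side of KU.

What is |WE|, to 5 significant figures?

39.106

∠WKU = 40.8°, so KU runs at -65.3° + (180° − 40.8°) = 73.900° from the x-axis; with |KU| = 41.9, U = K + 41.9·(cos 73.900°, sin 73.900°) = (23.027, 15.454). KU ⟂ UE; with |UE| = 15.0 on the right of KU, E = U + 15.0·(0.96078, -0.27731) = (37.439, 11.295). Then |WE| = |E − W| = 39.106.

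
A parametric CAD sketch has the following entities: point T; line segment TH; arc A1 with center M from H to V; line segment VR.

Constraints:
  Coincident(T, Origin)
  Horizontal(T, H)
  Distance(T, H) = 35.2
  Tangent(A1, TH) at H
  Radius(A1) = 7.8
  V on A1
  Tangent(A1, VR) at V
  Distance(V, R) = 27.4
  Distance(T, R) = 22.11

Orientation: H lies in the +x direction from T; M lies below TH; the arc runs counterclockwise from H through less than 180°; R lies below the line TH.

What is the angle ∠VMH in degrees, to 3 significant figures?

41.2°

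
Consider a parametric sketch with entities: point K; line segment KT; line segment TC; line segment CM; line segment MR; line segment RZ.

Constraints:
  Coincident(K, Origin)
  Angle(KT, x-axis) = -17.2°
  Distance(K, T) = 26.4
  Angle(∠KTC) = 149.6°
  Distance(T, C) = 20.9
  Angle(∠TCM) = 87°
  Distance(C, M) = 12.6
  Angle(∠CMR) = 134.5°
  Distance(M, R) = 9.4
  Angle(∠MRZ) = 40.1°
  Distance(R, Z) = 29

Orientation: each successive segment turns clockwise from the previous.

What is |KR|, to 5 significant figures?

36.382

K is at the origin; KT runs at -17.2° with length 26.4, so T = (25.219, -7.8067). ∠KTC = 149.6° gives TC at -47.600° from the x-axis; with |TC| = 20.9, C = (39.312, -23.240). ∠TCM = 87.0° gives CM at -140.60° from the x-axis; with |CM| = 12.6, M = (29.576, -31.238). ∠CMR = 134.5° gives MR at 173.90° from the x-axis; with |MR| = 9.4, R = (20.229, -30.239). Then |KR| = |R − K| = 36.382.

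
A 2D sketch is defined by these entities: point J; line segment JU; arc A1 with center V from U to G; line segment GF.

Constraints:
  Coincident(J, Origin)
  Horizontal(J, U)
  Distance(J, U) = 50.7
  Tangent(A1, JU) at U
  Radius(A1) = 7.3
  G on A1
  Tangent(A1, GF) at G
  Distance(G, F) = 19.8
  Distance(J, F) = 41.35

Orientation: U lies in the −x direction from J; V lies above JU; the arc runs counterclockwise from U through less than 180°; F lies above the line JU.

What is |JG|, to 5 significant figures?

44.371

J is at the origin; J and U share the same y with |JU| = 50.7 and U on the −x side, so U = (-50.700, 0.0000). Since A1 is tangent to JU there, VU ⟂ JU, so V = U + (0, 7.3) = (-50.700, 7.3000). Since VG ⟂ GF (tangency), |VF| = √(7.3² + 19.8²) = 21.103 regardless of where G sits on A1. So F lies on both circle(J, 41.35) and circle(V, 21.103); the above-JU intersection is F = (-35.228, 21.651). G is the foot of the tangent from F: G = (-44.191, 3.9958).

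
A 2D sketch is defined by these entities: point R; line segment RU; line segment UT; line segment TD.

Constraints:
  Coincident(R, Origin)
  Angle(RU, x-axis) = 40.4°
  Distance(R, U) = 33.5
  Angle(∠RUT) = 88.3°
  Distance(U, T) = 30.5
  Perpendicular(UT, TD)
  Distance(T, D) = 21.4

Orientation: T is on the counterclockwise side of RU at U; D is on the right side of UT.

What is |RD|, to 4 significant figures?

62.31

R is at the origin; RU runs at 40.4° with length 33.5, so U = 33.5·(cos 40.4°, sin 40.4°) = (25.51, 21.71). ∠RUT = 88.3°, so UT runs at 40.4° + (180° − 88.3°) = 132.1° from the x-axis; with |UT| = 30.5, T = U + 30.5·(cos 132.1°, sin 132.1°) = (5.064, 44.34). UT is perpendicular to TD; with |TD| = 21.4 on the right of UT, D = T + 21.4·(0.7420, 0.6704) = (20.94, 58.69). Then |RD| = |D − R| = 62.31.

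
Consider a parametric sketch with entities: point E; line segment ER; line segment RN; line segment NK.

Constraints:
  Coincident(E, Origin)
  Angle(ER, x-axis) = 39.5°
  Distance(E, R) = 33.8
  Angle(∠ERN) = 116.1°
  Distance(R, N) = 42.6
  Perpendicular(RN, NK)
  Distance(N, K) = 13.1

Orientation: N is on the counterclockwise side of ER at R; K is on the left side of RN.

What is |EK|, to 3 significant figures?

60.0

∠ERN = 116.1°, so RN runs at 39.5° + (180° − 116.1°) = 103° from the x-axis; with |RN| = 42.6, N = R + 42.6·(cos 103°, sin 103°) = (16.2, 62.9). RN is perpendicular to NK; with |NK| = 13.1 on the left of RN, K = N + 13.1·(-0.973, -0.232) = (3.47, 59.9). Then |EK| = |K − E| = 60.0.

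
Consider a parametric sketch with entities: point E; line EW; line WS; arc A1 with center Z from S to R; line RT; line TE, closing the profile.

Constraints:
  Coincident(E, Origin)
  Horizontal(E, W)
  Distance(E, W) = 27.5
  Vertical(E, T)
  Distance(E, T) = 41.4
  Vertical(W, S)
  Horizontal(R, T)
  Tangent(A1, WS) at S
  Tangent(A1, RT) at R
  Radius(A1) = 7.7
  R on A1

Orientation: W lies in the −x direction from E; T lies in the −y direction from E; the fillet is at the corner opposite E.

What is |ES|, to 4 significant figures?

43.50

The virtual corner opposite E is at (-27.50, -41.40). The tangent condition forces ZS to be normal to WS and the tangent condition forces ZR to be normal to RT, with radius 7.7, so the center Z sits 7.7 in from both sides at Z = (-19.80, -33.70). That places the tangent points at S = (-27.50, -33.70) on WS and R = (-19.80, -41.40) on RT. Then |ES| = |S − E| = 43.50.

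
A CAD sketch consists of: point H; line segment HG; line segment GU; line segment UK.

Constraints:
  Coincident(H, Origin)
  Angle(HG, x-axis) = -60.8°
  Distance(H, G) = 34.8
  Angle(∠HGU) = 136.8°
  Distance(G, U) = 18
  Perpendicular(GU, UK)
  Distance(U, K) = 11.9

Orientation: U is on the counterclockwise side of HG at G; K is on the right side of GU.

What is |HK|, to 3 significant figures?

56.2

∠HGU = 136.8°, so GU runs at -60.8° + (180° − 136.8°) = -17.6° from the x-axis; with |GU| = 18.0, U = G + 18.0·(cos -17.6°, sin -17.6°) = (34.1, -35.8). GU ⟂ UK; with |UK| = 11.9 on the right of GU, K = U + 11.9·(-0.302, -0.953) = (30.5, -47.2). Then |HK| = |K − H| = 56.2.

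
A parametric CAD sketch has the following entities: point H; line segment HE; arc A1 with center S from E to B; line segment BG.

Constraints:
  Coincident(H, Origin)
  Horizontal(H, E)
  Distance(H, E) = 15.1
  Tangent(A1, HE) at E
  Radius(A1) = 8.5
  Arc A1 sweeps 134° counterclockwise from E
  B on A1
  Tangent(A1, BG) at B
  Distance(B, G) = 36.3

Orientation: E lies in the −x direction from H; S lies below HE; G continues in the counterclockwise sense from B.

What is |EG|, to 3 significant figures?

44.8

H is at the origin; HE is horizontal with |HE| = 15.1 and E on the −x side, so E = (-15.1, 0.00). A1 meets HE tangentially, so SE is at right angles to HE, so S = E + (0, -8.5) = (-15.1, -8.50). On A1, E sits at bearing 90° from S; a 134° counterclockwise sweep puts B at bearing 224°, so B = S + 8.5·(cos 224°, sin 224°) = (-21.2, -14.4). Since A1 is tangent to BG there, SB ⟂ BG, so BG runs along (−sin 224°, cos 224°); with |BG| = 36.3, G = (4.00, -40.5). Then |EG| = |G − E| = 44.8.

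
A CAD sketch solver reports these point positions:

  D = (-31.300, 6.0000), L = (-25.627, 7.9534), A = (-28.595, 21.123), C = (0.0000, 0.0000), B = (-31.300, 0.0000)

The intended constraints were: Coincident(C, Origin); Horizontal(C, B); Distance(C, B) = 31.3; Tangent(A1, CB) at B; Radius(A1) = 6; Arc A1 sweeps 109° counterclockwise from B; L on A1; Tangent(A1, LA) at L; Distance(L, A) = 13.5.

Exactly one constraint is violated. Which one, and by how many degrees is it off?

Tangent(A1, LA) at L — off by 6.30°.

C = (0.00, 0.00) ✓; C.y = 0.00, B.y = 0.00 ✓; |CB| = 31.30 ✓; ∠(DB, BC) = 90.00° ✓; |DB| = 6.000 ✓; bearing(D→L) − bearing(D→B) = 109.0° ✓; |DL| = 6.000 ✓; ∠(DL, LA) = 96.30° ✗; |LA| = 13.50 ✓.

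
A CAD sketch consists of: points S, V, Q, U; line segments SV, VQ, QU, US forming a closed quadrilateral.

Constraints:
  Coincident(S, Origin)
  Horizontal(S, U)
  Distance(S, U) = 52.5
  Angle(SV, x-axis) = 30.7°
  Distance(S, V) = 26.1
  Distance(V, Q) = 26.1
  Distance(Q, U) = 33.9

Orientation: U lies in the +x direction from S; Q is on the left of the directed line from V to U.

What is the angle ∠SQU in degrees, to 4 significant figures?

72.18°

Checks: |VQ| = 26.10 ✓; |QU| = 33.90 ✓.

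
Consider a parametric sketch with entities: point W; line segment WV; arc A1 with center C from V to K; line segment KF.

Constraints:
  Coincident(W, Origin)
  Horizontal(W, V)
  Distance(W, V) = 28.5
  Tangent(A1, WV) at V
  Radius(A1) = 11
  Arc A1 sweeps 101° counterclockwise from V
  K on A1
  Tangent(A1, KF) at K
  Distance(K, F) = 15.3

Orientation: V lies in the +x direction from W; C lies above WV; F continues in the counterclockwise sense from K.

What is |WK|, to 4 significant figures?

41.42

W is at the origin; WV is horizontal with |WV| = 28.5 and V on the +x side, so V = (28.50, 0.000). Since A1 is tangent to WV there, CV ⟂ WV, so C = V + (0, 11) = (28.50, 11.00). On A1, V sits at bearing -90° from C; a 101° counterclockwise sweep puts K at bearing 11°, so K = C + 11.0·(cos 11°, sin 11°) = (39.30, 13.10). Then |WK| = |K − W| = 41.42.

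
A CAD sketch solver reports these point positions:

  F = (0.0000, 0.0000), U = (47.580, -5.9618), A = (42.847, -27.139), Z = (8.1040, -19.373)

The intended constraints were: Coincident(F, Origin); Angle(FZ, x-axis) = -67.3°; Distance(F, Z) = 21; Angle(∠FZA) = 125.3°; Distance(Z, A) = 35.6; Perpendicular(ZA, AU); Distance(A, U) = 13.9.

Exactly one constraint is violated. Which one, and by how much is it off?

Distance(A, U) = 13.9 — off by 7.80.

F = (0.00, 0.00) ✓; FZ at -67.30° ✓; |FZ| = 21.00 ✓; ∠FZA = 125.3° ✓; |ZA| = 35.60 ✓; ∠(ZA, AU) = 90.00° ✓; |AU| = 21.70 ✗.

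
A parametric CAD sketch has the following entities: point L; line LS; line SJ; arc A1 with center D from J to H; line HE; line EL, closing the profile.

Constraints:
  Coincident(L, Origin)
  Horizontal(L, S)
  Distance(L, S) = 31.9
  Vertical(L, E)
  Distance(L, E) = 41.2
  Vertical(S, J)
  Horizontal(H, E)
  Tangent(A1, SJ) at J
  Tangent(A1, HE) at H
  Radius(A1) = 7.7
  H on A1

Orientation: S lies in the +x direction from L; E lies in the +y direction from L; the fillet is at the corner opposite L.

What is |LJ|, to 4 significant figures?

46.26

The virtual corner opposite L is at (31.90, 41.20). Since A1 is tangent to SJ there, DJ ⟂ SJ and tangency of A1 to HE means the radius DH is perpendicular to HE, with radius 7.7, so the center D sits 7.7 in from both sides at D = (24.20, 33.50). That places the tangent points at J = (31.90, 33.50) on SJ and H = (24.20, 41.20) on HE. Then |LJ| = |J − L| = 46.26.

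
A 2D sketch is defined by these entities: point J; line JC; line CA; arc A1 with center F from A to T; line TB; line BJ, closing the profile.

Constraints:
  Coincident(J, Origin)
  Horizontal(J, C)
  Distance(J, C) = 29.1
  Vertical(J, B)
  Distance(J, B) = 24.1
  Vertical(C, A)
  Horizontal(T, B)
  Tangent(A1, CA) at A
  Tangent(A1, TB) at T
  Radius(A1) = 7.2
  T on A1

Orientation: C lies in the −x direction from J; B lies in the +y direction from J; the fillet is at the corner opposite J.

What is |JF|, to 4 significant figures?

27.66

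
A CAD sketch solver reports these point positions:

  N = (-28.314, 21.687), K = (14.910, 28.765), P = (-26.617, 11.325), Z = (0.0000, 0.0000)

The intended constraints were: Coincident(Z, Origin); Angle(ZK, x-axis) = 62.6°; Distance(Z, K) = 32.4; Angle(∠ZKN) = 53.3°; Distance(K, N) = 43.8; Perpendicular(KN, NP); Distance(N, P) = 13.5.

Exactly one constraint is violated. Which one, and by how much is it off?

Distance(N, P) = 13.5 — off by 3.00.

Z = (0.00, 0.00) ✓; ZK at 62.60° ✓; |ZK| = 32.40 ✓; ∠ZKN = 53.30° ✓; |KN| = 43.80 ✓; ∠(KN, NP) = 90.00° ✓; |NP| = 10.50 ✗.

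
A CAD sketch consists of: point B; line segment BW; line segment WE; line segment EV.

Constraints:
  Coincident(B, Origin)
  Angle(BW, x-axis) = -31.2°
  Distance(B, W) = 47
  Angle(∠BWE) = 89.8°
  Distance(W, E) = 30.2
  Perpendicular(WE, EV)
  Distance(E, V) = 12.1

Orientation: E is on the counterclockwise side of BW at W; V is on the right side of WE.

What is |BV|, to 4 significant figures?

66.29

∠BWE = 89.8°, so WE runs at -31.2° + (180° − 89.8°) = 59.00° from the x-axis; with |WE| = 30.2, E = W + 30.2·(cos 59.00°, sin 59.00°) = (55.76, 1.539). WE ⟂ EV; with |EV| = 12.1 on the right of WE, V = E + 12.1·(0.8572, -0.5150) = (66.13, -4.693). Then |BV| = |V − B| = 66.29.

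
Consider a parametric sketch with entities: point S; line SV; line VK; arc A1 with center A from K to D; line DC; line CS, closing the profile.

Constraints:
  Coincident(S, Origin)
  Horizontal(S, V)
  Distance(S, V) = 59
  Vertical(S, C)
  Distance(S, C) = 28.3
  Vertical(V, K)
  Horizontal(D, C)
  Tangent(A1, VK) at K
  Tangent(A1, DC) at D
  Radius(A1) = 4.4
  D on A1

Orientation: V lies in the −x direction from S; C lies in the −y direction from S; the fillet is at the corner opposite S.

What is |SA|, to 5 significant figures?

59.602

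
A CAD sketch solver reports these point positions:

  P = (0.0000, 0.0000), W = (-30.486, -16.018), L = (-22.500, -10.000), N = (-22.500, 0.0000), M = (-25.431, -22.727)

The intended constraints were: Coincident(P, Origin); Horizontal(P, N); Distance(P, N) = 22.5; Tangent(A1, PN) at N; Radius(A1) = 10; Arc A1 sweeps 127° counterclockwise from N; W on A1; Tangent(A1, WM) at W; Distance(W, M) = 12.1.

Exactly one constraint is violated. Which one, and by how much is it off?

Distance(W, M) = 12.1 — off by 3.70.

P = (0.00, 0.00) ✓; P.y = 0.00, N.y = 0.00 ✓; |PN| = 22.50 ✓; ∠(LN, NP) = 90.00° ✓; |LN| = 10.00 ✓; bearing(L→W) − bearing(L→N) = 127.0° ✓; |LW| = 10.00 ✓; ∠(LW, WM) = 90.00° ✓; |WM| = 8.400 ✗.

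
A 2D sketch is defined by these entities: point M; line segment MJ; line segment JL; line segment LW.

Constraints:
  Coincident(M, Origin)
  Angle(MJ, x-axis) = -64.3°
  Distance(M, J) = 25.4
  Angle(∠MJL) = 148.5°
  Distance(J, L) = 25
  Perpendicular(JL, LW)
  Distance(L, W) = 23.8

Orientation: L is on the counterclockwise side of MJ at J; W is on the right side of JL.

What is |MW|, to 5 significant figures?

59.592

M is at the origin; MJ runs at -64.3° with length 25.4, so J = 25.4·(cos -64.3°, sin -64.3°) = (11.015, -22.887). ∠MJL = 148.5°, so JL runs at -64.3° + (180° − 148.5°) = -32.800° from the x-axis; with |JL| = 25.0, L = J + 25.0·(cos -32.800°, sin -32.800°) = (32.029, -36.430). The perpendicularity gives LW at right angles to JL; with |LW| = 23.8 on the right of JL, W = L + 23.8·(-0.54171, -0.84057) = (19.136, -56.436). Then |MW| = |W − M| = 59.592.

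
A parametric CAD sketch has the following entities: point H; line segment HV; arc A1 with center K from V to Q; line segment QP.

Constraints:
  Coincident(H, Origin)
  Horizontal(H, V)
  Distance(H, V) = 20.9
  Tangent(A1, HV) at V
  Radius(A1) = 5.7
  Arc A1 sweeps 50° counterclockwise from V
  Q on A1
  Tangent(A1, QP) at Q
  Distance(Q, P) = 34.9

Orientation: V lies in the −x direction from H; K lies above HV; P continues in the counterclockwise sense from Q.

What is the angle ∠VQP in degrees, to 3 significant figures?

155°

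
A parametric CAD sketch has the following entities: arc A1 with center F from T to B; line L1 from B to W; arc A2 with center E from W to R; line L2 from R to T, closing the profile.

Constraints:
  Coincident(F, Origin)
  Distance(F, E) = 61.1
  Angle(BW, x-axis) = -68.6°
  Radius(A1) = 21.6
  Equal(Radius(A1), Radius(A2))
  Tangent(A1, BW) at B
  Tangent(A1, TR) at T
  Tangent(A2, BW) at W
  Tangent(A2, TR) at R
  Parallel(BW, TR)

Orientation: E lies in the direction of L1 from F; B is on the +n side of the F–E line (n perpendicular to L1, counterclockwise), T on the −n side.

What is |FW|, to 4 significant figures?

64.81

The slot axis is L1's direction at -68.6°, so u = (cos -68.6°, sin -68.6°) = (0.3649, -0.9311) and n = (−sin -68.6°, cos -68.6°) = (0.9311, 0.3649). F is at the origin and E lies 61.1 along u from F, so E = 61.1·u = (22.29, -56.89). Tangency of A1 to both parallel lines with radius 21.6 puts B and T at F ± 21.6·n: B = (20.11, 7.881), T = (-20.11, -7.881). Equal radii place W and R the same way about E: W = E + 21.6·n = (42.40, -49.01), R = E − 21.6·n = (2.183, -64.77). Then |FW| = |W − F| = 64.81.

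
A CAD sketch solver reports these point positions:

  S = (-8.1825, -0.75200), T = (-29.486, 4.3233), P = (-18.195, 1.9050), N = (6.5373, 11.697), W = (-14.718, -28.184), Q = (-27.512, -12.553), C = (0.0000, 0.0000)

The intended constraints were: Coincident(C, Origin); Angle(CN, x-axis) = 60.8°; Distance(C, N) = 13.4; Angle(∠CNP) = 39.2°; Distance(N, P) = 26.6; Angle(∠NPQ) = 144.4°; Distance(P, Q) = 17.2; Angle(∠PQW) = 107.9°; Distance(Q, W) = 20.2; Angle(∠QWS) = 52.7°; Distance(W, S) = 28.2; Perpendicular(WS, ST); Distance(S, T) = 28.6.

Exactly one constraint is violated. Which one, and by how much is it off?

Distance(S, T) = 28.6 — off by 6.70.

C = (0.00, 0.00) ✓; CN at 60.80° ✓; |CN| = 13.40 ✓; ∠CNP = 39.20° ✓; |NP| = 26.60 ✓; ∠NPQ = 144.4° ✓; |PQ| = 17.20 ✓; ∠PQW = 107.9° ✓; |QW| = 20.20 ✓; ∠QWS = 52.70° ✓; |WS| = 28.20 ✓; ∠(WS, ST) = 90.00° ✓; |ST| = 21.90 ✗.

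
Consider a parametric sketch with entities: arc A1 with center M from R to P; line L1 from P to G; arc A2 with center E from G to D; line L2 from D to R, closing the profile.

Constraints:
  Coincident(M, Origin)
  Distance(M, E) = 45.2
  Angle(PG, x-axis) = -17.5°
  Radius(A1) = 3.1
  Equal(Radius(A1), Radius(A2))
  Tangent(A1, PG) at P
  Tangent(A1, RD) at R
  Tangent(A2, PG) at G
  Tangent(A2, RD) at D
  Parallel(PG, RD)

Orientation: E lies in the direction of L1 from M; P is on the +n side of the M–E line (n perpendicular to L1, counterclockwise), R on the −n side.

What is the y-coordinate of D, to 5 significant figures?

-16.548

Tangency of A1 to both parallel lines with radius 3.1 puts P and R at M ± 3.1·n: P = (0.93219, 2.9565), R = (-0.93219, -2.9565). Equal radii place G and D the same way about E: G = E + 3.1·n = (44.040, -10.635), D = E − 3.1·n = (42.176, -16.548). So D.y = -16.548.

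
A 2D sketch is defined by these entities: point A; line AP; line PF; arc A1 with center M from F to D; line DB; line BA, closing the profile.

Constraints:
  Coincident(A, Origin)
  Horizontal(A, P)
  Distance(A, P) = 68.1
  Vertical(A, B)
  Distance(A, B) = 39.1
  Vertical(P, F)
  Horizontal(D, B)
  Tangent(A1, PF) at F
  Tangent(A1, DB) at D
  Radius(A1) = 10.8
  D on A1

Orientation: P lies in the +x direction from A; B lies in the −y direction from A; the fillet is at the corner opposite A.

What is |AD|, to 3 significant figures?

69.4

A is at the origin; A and P share the same y with |AP| = 68.1 and P on the +x side, so P = (68.1, 0.00). AB is vertical with |AB| = 39.1 and B on the −y side, so B = (0.00, -39.1). The virtual corner opposite A is at (68.1, -39.1). Tangency of A1 to PF means the radius MF is perpendicular to PF and since A1 is tangent to DB there, MD ⟂ DB, with radius 10.8, so the center M sits 10.8 in from both sides at M = (57.3, -28.3). That places the tangent points at F = (68.1, -28.3) on PF and D = (57.3, -39.1) on DB. Then |AD| = |D − A| = 69.4.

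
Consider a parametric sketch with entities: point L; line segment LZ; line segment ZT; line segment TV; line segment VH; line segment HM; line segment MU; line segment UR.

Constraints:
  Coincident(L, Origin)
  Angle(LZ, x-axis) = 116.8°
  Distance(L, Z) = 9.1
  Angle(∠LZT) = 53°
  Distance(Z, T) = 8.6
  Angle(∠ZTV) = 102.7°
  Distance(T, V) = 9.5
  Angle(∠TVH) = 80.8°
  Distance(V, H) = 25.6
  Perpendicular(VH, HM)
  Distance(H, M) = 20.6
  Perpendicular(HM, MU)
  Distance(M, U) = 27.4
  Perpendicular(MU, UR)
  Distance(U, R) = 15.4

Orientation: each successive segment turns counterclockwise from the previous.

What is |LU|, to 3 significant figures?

19.5

L is at the origin; LZ runs at 116.8° with length 9.1, so Z = (-4.10, 8.12). ∠LZT = 53.0° gives ZT at -116° from the x-axis; with |ZT| = 8.6, T = (-7.90, 0.406). ∠ZTV = 102.7° gives TV at -38.9° from the x-axis; with |TV| = 9.5, V = (-0.507, -5.56). ∠TVH = 80.8° gives VH at 60.3° from the x-axis; with |VH| = 25.6, H = (12.2, 16.7). VH ⟂ HM, so HM runs at 150°; with |HM| = 20.6, M = (-5.72, 26.9). HM ⟂ MU, so MU runs at -120°; with |MU| = 27.4, U = (-19.3, 3.08). Then |LU| = |U − L| = 19.5.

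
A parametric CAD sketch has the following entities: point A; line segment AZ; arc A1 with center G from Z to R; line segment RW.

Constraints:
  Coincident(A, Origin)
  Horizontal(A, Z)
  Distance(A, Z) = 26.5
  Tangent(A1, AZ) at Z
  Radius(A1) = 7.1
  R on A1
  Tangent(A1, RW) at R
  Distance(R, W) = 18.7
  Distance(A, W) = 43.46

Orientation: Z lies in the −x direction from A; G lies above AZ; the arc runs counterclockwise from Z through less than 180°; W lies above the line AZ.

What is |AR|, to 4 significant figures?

25.01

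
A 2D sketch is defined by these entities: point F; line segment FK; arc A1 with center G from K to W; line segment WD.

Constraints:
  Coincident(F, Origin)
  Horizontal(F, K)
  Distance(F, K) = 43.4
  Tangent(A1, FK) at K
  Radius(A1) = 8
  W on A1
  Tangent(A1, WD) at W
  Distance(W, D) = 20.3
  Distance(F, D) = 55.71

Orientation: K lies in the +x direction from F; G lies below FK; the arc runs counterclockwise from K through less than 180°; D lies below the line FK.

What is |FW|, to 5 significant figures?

38.579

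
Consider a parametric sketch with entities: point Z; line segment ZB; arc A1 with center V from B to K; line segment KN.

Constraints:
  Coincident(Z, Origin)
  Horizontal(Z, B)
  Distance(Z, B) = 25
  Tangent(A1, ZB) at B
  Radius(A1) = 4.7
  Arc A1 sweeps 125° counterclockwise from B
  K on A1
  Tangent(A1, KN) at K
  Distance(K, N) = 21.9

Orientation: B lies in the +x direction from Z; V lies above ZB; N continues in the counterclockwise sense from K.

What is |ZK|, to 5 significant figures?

29.783

Z is at the origin; Z and B share the same y with |ZB| = 25.0 and B on the +x side, so B = (25.000, 0.0000). Tangency of A1 to ZB means the radius VB is perpendicular to ZB, so V = B + (0, 4.7) = (25.000, 4.7000). On A1, B sits at bearing -90° from V; a 125° counterclockwise sweep puts K at bearing 35°, so K = V + 4.7·(cos 35°, sin 35°) = (28.850, 7.3958). Then |ZK| = |K − Z| = 29.783.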